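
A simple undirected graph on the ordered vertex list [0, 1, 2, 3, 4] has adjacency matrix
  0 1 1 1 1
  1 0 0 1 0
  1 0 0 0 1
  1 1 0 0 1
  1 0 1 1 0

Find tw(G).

2

A width-2 tree decomposition is:
Bags: B1 = {0, 3, 4}  B2 = {0, 1, 3}  B3 = {0, 2, 4}
Tree: B1–B2, B1–B3
Every bag has size at most 3, so the width is 3 − 1 = 2 and tw(G) ≤ 2. On the other hand G contains the 3-clique {0, 2, 4}. A clique must lie in a single bag of any decomposition, so no decomposition can have width below 2. Hence tw(G) = 2 exactly.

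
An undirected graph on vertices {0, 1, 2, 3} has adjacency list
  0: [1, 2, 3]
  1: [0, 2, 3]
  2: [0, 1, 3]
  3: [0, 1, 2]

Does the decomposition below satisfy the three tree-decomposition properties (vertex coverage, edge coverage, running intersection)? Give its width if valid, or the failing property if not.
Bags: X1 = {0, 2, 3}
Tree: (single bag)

No — vertex 1 appears in no bag.

A tree decomposition must satisfy three properties: every vertex lies in some bag; for every edge, both endpoints lie together in some bag; and for every vertex, the bags containing it form a connected subtree. Here vertex 1 appears in no bag, so the decomposition is invalid.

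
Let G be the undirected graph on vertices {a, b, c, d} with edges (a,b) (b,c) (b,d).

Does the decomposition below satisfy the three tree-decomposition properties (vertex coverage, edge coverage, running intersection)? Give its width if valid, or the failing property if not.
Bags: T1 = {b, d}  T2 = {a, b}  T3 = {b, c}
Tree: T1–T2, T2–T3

Yes; width 1.

Vertex coverage: the bags together contain {a, b, c, d}, the full vertex set. Edge coverage: each edge of G has both endpoints in at least one bag. Running intersection: for every vertex, the bags containing it form a connected subtree. All three properties hold, so this is a valid tree decomposition of width max|bag| − 1 = 1, and hence tw(G) ≤ 1.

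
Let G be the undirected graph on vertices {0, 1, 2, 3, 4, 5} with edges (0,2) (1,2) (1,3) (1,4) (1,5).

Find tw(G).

A width-1 tree decomposition is:
Bags: B1 = {1, 4}  B2 = {1, 2}  B3 = {1, 5}  B4 = {1, 3}  B5 = {0, 2}
Tree: B1–B2, B2–B3, B3–B4, B2–B5
Each bag holds 2 vertices, so the decomposition has width 1, which upper-bounds the treewidth. Any graph with an edge has treewidth ≥ 1, and G has the edge 4–1. Combining the bounds, tw(G) = 1.

1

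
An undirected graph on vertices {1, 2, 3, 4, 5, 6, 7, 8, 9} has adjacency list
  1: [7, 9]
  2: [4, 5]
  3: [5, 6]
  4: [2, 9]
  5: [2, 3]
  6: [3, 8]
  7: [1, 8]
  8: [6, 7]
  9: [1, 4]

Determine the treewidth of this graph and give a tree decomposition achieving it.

Treewidth 2.
One optimal decomposition is:
Bags: B1 = {1, 7, 8}  B2 = {1, 8, 9}  B3 = {4, 8, 9}  B4 = {2, 4, 8}  B5 = {2, 5, 8}  B6 = {3, 5, 8}  B7 = {3, 6, 8}
Tree: B1–B2, B2–B3, B3–B4, B4–B5, B5–B6, B6–B7

Each bag holds 3 vertices, so the decomposition has width 2, which upper-bounds the treewidth. The edges 8–7–1–9–4–2–5–3–6–8 form a cycle, so G is not a tree and its treewidth is at least 2. Combining the bounds, tw(G) = 2.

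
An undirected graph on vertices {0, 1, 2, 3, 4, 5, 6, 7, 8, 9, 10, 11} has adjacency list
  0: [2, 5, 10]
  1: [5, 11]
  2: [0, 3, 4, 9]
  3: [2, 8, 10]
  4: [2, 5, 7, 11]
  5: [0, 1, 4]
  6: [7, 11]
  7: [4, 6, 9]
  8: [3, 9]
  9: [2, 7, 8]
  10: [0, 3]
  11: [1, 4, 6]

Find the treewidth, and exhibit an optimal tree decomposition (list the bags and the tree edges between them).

Treewidth 3.
One such decomposition:
Bags: B1 = {0, 3, 8, 10}  B2 = {0, 2, 3, 8}  B3 = {0, 2, 8, 9}  B4 = {0, 2, 5, 9}  B5 = {2, 4, 5, 9}  B6 = {4, 5, 7, 9}  B7 = {1, 4, 5, 7}  B8 = {1, 4, 7, 11}  B9 = {1, 6, 7, 11}
Tree: B1–B2, B2–B3, B3–B4, B4–B5, B5–B6, B6–B7, B7–B8, B8–B9

Every bag has size at most 4, so the width is 4 − 1 = 3 and tw(G) ≤ 3. For the lower bound: the 4 vertex sets {3,8,10}, {0}, {2}, {4,5,7,9} are disjoint, each induces a connected subgraph, and every pair is joined by at least one edge of G. Contracting each set to a single vertex therefore yields K_{4} as a minor, and since treewidth is minor-monotone, tw(G) ≥ tw(K_{4}) = 3. Therefore the treewidth is 3.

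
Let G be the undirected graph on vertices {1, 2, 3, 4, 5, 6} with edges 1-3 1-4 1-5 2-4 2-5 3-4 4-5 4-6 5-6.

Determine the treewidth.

2

A width-2 tree decomposition is:
Bags: B1 = {1, 4, 5}  B2 = {1, 3, 4}  B3 = {4, 5, 6}  B4 = {2, 4, 5}
Tree: B1–B2, B1–B3, B1–B4
Every bag has size at most 3, so the width is 3 − 1 = 2 and tw(G) ≤ 2. Conversely, {1, 3, 4} is a clique of size 3, and the vertices of any clique must share a bag in every tree decomposition; so some bag has ≥ 3 vertices and tw(G) ≥ 2. Hence tw(G) = 2 exactly.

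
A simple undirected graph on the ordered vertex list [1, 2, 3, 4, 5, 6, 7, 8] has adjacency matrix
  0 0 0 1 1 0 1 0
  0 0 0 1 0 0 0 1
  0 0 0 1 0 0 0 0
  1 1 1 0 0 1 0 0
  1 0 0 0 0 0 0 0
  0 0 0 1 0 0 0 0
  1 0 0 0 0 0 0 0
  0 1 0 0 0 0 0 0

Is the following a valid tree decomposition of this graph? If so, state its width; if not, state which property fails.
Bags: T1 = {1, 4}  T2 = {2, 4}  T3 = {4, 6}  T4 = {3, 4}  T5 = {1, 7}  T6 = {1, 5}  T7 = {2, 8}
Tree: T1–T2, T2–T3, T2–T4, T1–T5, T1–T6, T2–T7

Vertex coverage: the bags together contain {1, 2, 3, 4, 5, 6, 7, 8}, the full vertex set. Edge coverage: each edge of G has both endpoints in at least one bag. Running intersection: for every vertex, the bags containing it form a connected subtree. All three properties hold, so this is a valid tree decomposition of width max|bag| − 1 = 1, and hence tw(G) ≤ 1.

Yes; width 1.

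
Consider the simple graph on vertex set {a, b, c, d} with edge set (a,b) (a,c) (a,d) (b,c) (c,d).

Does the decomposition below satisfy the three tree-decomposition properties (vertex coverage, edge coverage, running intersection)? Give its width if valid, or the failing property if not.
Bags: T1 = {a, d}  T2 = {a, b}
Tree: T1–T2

A tree decomposition must satisfy three properties: every vertex lies in some bag; for every edge, both endpoints lie together in some bag; and for every vertex, the bags containing it form a connected subtree. Here vertex c appears in no bag, so the decomposition is invalid.

No — vertex c appears in no bag.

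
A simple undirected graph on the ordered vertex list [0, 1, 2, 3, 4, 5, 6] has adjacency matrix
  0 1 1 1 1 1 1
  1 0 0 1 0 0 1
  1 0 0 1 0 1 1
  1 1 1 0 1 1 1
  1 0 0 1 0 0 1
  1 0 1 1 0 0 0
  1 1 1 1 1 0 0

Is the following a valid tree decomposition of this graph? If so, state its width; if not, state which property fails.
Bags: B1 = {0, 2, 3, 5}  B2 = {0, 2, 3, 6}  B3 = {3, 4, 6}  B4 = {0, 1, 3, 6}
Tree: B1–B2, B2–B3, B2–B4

A tree decomposition must satisfy three properties: every vertex lies in some bag; for every edge, both endpoints lie together in some bag; and for every vertex, the bags containing it form a connected subtree. Here edge (0,4) lies in no bag, so the decomposition is invalid.

No — edge (0,4) lies in no bag.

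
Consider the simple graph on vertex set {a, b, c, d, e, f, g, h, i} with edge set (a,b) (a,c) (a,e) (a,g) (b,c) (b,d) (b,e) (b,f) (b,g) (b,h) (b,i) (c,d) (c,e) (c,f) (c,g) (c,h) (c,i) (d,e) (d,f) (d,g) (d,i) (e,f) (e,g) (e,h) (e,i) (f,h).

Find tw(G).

4

A width-4 tree decomposition is:
Bags: B1 = {b, c, d, e, i}  B2 = {b, c, d, e, g}  B3 = {b, c, d, e, f}  B4 = {a, b, c, e, g}  B5 = {b, c, e, f, h}
Tree: B1–B2, B2–B3, B2–B4, B3–B5
Each bag holds 5 vertices, so the decomposition has width 4, which upper-bounds the treewidth. For the lower bound, the 5 vertices {b, c, d, e, g} are pairwise adjacent, and any tree decomposition puts a clique entirely inside one bag — forcing width ≥ 4. The upper and lower bounds meet at 4, so that is the treewidth.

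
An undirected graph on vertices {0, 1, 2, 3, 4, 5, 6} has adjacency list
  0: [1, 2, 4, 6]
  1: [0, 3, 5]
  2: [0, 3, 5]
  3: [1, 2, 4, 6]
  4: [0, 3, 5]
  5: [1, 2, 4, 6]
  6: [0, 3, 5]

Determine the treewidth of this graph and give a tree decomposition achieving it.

Treewidth 3.
Bags: B1 = {0, 3, 4, 5}  B2 = {0, 3, 5, 6}  B3 = {0, 1, 3, 5}  B4 = {0, 2, 3, 5}
Tree: B1–B2, B2–B3, B3–B4

The largest bag has 4 vertices, giving width 3; this decomposition certifies tw(G) ≤ 3. For the lower bound: the 4 vertex sets {0,4}, {3,6}, {5}, {1} are disjoint, each induces a connected subgraph, and every pair is joined by at least one edge of G. Contracting each set to a single vertex therefore yields K_{4} as a minor, and since treewidth is minor-monotone, tw(G) ≥ tw(K_{4}) = 3. The upper and lower bounds meet at 3, so that is the treewidth.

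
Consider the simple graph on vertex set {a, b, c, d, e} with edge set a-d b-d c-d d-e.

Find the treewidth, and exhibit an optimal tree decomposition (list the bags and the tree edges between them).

Treewidth 1.
One optimal decomposition is:
Bags: B1 = {b, d}  B2 = {c, d}  B3 = {a, d}  B4 = {d, e}
Tree: B1–B2, B1–B3, B2–B4

Each bag holds 2 vertices, so the decomposition has width 1, which upper-bounds the treewidth. G has an edge, so its treewidth is at least 1. The upper and lower bounds meet at 1, so that is the treewidth.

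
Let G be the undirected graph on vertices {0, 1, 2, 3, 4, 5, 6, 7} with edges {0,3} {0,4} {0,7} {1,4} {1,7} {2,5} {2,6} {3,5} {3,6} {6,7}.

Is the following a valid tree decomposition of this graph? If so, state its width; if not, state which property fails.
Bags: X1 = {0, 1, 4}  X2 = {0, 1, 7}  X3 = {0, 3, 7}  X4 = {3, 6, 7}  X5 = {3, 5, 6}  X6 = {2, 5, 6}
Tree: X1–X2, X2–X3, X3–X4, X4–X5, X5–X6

Every vertex of G appears in some bag (union = {0, 1, 2, 3, 4, 5, 6, 7}); every edge is covered by a bag; and for each vertex v the set of bags containing v is connected in the bag tree. The decomposition is therefore valid. The largest bag has 3 vertices, so the width is 2.

Yes; width 2.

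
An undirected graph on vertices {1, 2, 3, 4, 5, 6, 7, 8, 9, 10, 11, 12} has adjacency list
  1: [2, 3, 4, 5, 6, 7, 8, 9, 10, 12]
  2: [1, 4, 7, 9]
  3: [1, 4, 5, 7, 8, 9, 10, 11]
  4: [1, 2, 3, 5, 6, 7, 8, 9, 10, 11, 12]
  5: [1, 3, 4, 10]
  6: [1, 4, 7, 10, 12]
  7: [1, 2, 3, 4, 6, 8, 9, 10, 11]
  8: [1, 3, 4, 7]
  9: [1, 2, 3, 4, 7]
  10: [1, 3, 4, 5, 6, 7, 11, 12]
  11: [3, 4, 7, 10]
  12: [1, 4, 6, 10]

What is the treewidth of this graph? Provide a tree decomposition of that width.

Each bag holds 5 vertices, so the decomposition has width 4, which upper-bounds the treewidth. For the lower bound, the 5 vertices {1, 4, 6, 10, 12} are pairwise adjacent, and any tree decomposition puts a clique entirely inside one bag — forcing width ≥ 4. Combining the bounds, tw(G) = 4.

Treewidth 4.
One such decomposition:
Bags: B1 = {1, 4, 6, 10, 12}  B2 = {1, 4, 6, 7, 10}  B3 = {1, 3, 4, 7, 10}  B4 = {1, 3, 4, 7, 8}  B5 = {1, 3, 4, 5, 10}  B6 = {1, 3, 4, 7, 9}  B7 = {1, 2, 4, 7, 9}  B8 = {3, 4, 7, 10, 11}
Tree: B1–B2, B2–B3, B3–B4, B3–B5, B4–B6, B6–B7, B3–B8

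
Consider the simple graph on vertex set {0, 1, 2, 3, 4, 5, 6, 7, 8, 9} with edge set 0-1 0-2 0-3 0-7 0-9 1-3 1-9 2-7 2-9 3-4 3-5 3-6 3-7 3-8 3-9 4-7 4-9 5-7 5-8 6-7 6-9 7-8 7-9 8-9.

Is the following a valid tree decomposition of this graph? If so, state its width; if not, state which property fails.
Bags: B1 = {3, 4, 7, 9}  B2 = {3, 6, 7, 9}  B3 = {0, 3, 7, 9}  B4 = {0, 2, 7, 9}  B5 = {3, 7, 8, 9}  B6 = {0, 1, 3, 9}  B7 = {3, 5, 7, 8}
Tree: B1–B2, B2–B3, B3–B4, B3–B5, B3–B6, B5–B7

Vertex coverage: the bags together contain {0, 1, 2, 3, 4, 5, 6, 7, 8, 9}, the full vertex set. Edge coverage: each edge of G has both endpoints in at least one bag. Running intersection: for every vertex, the bags containing it form a connected subtree. All three properties hold, so this is a valid tree decomposition of width max|bag| − 1 = 3, and hence tw(G) ≤ 3.

Yes; width 3.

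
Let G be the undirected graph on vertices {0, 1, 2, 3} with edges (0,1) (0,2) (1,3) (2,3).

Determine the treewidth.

A width-2 tree decomposition is:
Bags: B1 = {0, 1, 3}  B2 = {0, 2, 3}
Tree: B1–B2
The largest bag has 3 vertices, giving width 2; this decomposition certifies tw(G) ≤ 2. Since 3–1–0–2–3 is a cycle in G, G is not acyclic. Forests are exactly the graphs of treewidth ≤ 1, so tw(G) ≥ 2. Hence tw(G) = 2 exactly.

2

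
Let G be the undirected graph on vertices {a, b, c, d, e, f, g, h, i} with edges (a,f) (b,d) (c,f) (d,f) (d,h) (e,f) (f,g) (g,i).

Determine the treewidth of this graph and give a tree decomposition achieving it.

Each bag holds 2 vertices, so the decomposition has width 1, which upper-bounds the treewidth. Since G has at least one edge (e.g. f–g), it is not an edgeless graph, so tw(G) ≥ 1. Hence tw(G) = 1 exactly.

Treewidth 1.
Bags: B1 = {f, g}  B2 = {d, f}  B3 = {a, f}  B4 = {e, f}  B5 = {d, h}  B6 = {g, i}  B7 = {c, f}  B8 = {b, d}
Tree: B1–B2, B1–B3, B1–B4, B2–B5, B1–B6, B1–B7, B2–B8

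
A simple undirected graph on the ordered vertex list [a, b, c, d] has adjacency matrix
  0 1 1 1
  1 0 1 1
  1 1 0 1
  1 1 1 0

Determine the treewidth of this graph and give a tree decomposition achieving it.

Treewidth 3.
Bags: B1 = {a, b, c, d}
Tree: (single bag)

A single bag containing all 4 vertices is trivially a valid decomposition of width 3. On the other hand G contains the 4-clique {a, b, c, d}. A clique must lie in a single bag of any decomposition, so no decomposition can have width below 3. Hence tw(G) = 3 exactly.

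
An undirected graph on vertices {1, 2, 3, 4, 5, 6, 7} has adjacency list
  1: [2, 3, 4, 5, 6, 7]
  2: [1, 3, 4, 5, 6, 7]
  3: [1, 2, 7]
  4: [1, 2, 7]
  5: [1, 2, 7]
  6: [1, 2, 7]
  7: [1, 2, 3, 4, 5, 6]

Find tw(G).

A width-3 tree decomposition is:
Bags: B1 = {1, 2, 5, 7}  B2 = {1, 2, 3, 7}  B3 = {1, 2, 6, 7}  B4 = {1, 2, 4, 7}
Tree: B1–B2, B1–B3, B1–B4
The largest bag has 4 vertices, giving width 3; this decomposition certifies tw(G) ≤ 3. On the other hand G contains the 4-clique {1, 2, 3, 7}. A clique must lie in a single bag of any decomposition, so no decomposition can have width below 3. Hence tw(G) = 3 exactly.

3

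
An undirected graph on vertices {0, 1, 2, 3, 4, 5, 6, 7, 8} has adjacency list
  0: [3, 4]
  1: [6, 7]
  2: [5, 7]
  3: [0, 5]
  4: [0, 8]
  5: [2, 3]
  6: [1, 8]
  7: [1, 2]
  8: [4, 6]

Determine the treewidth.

2

A width-2 tree decomposition is:
Bags: B1 = {1, 6, 8}  B2 = {1, 4, 8}  B3 = {0, 1, 4}  B4 = {0, 1, 3}  B5 = {1, 3, 5}  B6 = {1, 2, 5}  B7 = {1, 2, 7}
Tree: B1–B2, B2–B3, B3–B4, B4–B5, B5–B6, B6–B7
Each bag holds 3 vertices, so the decomposition has width 2, which upper-bounds the treewidth. The edges 1–6–8–4–0–3–5–2–7–1 form a cycle, so G is not a tree and its treewidth is at least 2. Therefore the treewidth is 2.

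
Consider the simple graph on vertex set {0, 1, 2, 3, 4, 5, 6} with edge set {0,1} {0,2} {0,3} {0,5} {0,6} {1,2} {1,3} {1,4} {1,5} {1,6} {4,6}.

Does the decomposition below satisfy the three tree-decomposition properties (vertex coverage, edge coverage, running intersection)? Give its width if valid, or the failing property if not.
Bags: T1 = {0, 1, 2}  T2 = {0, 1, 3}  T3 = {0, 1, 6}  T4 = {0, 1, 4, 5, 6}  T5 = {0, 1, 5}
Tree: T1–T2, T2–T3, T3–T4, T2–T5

No — bags containing vertex 5 are not connected in the tree.

A tree decomposition must satisfy three properties: every vertex lies in some bag; for every edge, both endpoints lie together in some bag; and for every vertex, the bags containing it form a connected subtree. Here bags containing vertex 5 are not connected in the tree, so the decomposition is invalid.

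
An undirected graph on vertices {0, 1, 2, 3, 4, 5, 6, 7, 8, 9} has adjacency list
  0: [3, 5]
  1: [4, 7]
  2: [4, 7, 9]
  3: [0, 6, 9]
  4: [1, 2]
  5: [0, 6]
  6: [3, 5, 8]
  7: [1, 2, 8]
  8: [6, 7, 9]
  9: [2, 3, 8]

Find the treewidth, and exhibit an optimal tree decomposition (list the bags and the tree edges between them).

Treewidth 2.
Bags: B1 = {0, 5, 6}  B2 = {0, 3, 6}  B3 = {3, 6, 8}  B4 = {3, 8, 9}  B5 = {7, 8, 9}  B6 = {2, 7, 9}  B7 = {1, 2, 7}  B8 = {1, 2, 4}
Tree: B1–B2, B2–B3, B3–B4, B4–B5, B5–B6, B6–B7, B7–B8

The largest bag has 3 vertices, giving width 2; this decomposition certifies tw(G) ≤ 2. Since 5–0–3–6–5 is a cycle in G, G is not acyclic. Forests are exactly the graphs of treewidth ≤ 1, so tw(G) ≥ 2. Hence tw(G) = 2 exactly.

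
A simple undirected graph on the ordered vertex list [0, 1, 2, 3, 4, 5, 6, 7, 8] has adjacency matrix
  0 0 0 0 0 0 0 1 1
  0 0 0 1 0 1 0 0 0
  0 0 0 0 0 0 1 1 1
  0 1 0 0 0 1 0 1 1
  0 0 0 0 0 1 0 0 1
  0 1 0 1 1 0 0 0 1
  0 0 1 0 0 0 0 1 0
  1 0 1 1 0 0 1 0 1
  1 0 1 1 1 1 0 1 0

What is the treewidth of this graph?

A width-2 tree decomposition is:
Bags: B1 = {2, 7, 8}  B2 = {3, 7, 8}  B3 = {2, 6, 7}  B4 = {0, 7, 8}  B5 = {3, 5, 8}  B6 = {1, 3, 5}  B7 = {4, 5, 8}
Tree: B1–B2, B1–B3, B1–B4, B2–B5, B5–B6, B5–B7
Each bag holds 3 vertices, so the decomposition has width 2, which upper-bounds the treewidth. For the lower bound, the 3 vertices {4, 5, 8} are pairwise adjacent, and any tree decomposition puts a clique entirely inside one bag — forcing width ≥ 2. Therefore the treewidth is 2.

2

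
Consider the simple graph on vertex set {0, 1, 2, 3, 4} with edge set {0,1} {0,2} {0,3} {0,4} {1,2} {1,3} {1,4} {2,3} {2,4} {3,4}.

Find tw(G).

4

A width-4 tree decomposition is:
Bags: B1 = {0, 1, 2, 3, 4}
Tree: (single bag)
With just one bag of size 5, the width is 5 − 1 = 4, so tw(G) ≤ 4. For the lower bound, the 5 vertices {0, 1, 2, 3, 4} are pairwise adjacent, and any tree decomposition puts a clique entirely inside one bag — forcing width ≥ 4. Hence tw(G) = 4 exactly.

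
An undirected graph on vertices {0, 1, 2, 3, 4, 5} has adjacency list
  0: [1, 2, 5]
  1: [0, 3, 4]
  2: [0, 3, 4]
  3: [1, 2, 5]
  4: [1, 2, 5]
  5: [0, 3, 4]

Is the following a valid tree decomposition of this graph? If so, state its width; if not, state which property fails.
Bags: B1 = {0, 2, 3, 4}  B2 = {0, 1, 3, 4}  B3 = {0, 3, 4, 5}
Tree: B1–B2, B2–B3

Yes; width 3.

Checking the three conditions: (i) the bags cover all of {0, 1, 2, 3, 4, 5}; (ii) for each edge, some bag contains both endpoints; (iii) the bags containing any fixed vertex form a subtree. All hold, so the decomposition is valid with width 4 − 1 = 3.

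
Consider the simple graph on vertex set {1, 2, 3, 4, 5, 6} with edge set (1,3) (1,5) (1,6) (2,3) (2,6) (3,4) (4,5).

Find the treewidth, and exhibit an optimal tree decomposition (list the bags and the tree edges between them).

Every bag has size at most 3, so the width is 3 − 1 = 2 and tw(G) ≤ 2. For the lower bound, G contains the cycle 5–4–3–1–5, so G is not a forest; only forests have treewidth ≤ 1, hence tw(G) ≥ 2. The upper and lower bounds meet at 2, so that is the treewidth.

Treewidth 2.
One optimal decomposition is:
Bags: B1 = {1, 4, 5}  B2 = {1, 3, 4}  B3 = {1, 3, 6}  B4 = {2, 3, 6}
Tree: B1–B2, B2–B3, B3–B4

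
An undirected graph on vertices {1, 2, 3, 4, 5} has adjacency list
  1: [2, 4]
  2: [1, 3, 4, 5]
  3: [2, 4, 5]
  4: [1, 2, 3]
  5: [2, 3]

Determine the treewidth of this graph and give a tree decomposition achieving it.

Treewidth 2.
One such decomposition:
Bags: B1 = {2, 3, 4}  B2 = {2, 3, 5}  B3 = {1, 2, 4}
Tree: B1–B2, B1–B3

Every bag has size at most 3, so the width is 3 − 1 = 2 and tw(G) ≤ 2. Conversely, {1, 2, 4} is a clique of size 3, and the vertices of any clique must share a bag in every tree decomposition; so some bag has ≥ 3 vertices and tw(G) ≥ 2. Therefore the treewidth is 2.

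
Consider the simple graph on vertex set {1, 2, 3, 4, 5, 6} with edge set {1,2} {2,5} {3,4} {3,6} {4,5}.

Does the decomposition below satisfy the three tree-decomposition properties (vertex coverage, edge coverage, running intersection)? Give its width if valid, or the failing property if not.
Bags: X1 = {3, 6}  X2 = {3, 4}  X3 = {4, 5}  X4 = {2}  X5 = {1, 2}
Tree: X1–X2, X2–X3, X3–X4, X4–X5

No — edge (5,2) lies in no bag.

A tree decomposition must satisfy three properties: every vertex lies in some bag; for every edge, both endpoints lie together in some bag; and for every vertex, the bags containing it form a connected subtree. Here edge (5,2) lies in no bag, so the decomposition is invalid.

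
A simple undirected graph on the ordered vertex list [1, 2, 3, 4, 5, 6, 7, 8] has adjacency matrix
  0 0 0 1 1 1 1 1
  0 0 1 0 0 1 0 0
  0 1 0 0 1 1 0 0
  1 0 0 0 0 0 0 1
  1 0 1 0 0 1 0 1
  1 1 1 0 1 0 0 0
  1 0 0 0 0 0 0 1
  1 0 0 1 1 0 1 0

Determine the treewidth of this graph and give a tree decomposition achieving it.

Each bag holds 3 vertices, so the decomposition has width 2, which upper-bounds the treewidth. For the lower bound, the 3 vertices {1, 4, 8} are pairwise adjacent, and any tree decomposition puts a clique entirely inside one bag — forcing width ≥ 2. Combining the bounds, tw(G) = 2.

Treewidth 2.
Bags: B1 = {3, 5, 6}  B2 = {1, 5, 6}  B3 = {1, 5, 8}  B4 = {2, 3, 6}  B5 = {1, 7, 8}  B6 = {1, 4, 8}
Tree: B1–B2, B2–B3, B1–B4, B3–B5, B3–B6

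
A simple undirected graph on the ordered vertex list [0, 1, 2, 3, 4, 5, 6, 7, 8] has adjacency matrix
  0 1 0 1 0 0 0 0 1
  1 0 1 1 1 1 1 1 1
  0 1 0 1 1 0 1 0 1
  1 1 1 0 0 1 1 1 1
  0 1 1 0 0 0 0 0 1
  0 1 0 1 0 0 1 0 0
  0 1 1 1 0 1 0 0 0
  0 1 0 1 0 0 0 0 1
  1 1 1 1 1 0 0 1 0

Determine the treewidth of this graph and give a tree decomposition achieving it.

Treewidth 3.
One such decomposition:
Bags: B1 = {1, 2, 3, 6}  B2 = {1, 2, 3, 8}  B3 = {1, 2, 4, 8}  B4 = {1, 3, 7, 8}  B5 = {1, 3, 5, 6}  B6 = {0, 1, 3, 8}
Tree: B1–B2, B2–B3, B2–B4, B1–B5, B4–B6

Every bag has size at most 4, so the width is 4 − 1 = 3 and tw(G) ≤ 3. On the other hand G contains the 4-clique {0, 1, 3, 8}. A clique must lie in a single bag of any decomposition, so no decomposition can have width below 3. Hence tw(G) = 3 exactly.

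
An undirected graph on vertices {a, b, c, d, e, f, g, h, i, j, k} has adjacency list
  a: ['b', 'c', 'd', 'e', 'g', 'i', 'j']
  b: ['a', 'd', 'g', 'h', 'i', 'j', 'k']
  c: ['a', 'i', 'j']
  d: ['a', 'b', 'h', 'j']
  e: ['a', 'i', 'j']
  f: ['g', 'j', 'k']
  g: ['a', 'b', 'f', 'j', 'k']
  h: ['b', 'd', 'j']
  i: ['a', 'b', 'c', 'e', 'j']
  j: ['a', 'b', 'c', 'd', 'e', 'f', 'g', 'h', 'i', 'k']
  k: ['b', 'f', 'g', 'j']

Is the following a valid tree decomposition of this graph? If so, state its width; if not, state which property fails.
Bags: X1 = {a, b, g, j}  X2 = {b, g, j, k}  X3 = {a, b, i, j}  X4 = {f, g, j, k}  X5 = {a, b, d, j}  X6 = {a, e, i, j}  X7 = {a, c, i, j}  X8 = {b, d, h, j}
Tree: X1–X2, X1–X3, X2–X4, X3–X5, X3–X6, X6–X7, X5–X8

Yes; width 3.

Checking the three conditions: (i) the bags cover all of {a, b, c, d, e, f, g, h, i, j, k}; (ii) for each edge, some bag contains both endpoints; (iii) the bags containing any fixed vertex form a subtree. All hold, so the decomposition is valid with width 4 − 1 = 3.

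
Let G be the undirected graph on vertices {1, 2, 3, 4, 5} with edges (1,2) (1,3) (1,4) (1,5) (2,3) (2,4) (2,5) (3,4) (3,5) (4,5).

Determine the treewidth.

4

A width-4 tree decomposition is:
Bags: B1 = {1, 2, 3, 4, 5}
Tree: (single bag)
With just one bag of size 5, the width is 5 − 1 = 4, so tw(G) ≤ 4. On the other hand G contains the 5-clique {1, 2, 3, 4, 5}. A clique must lie in a single bag of any decomposition, so no decomposition can have width below 4. Combining the bounds, tw(G) = 4.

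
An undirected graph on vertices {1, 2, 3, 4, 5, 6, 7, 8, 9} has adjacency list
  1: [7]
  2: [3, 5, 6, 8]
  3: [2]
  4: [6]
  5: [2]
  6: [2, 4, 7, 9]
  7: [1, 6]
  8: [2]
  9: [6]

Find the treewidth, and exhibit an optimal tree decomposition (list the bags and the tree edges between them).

Treewidth 1.
One optimal decomposition is:
Bags: B1 = {6, 9}  B2 = {6, 7}  B3 = {2, 6}  B4 = {4, 6}  B5 = {2, 8}  B6 = {1, 7}  B7 = {2, 5}  B8 = {2, 3}
Tree: B1–B2, B2–B3, B2–B4, B3–B5, B2–B6, B3–B7, B7–B8

The largest bag has 2 vertices, giving width 1; this decomposition certifies tw(G) ≤ 1. G has an edge, so its treewidth is at least 1. Therefore the treewidth is 1.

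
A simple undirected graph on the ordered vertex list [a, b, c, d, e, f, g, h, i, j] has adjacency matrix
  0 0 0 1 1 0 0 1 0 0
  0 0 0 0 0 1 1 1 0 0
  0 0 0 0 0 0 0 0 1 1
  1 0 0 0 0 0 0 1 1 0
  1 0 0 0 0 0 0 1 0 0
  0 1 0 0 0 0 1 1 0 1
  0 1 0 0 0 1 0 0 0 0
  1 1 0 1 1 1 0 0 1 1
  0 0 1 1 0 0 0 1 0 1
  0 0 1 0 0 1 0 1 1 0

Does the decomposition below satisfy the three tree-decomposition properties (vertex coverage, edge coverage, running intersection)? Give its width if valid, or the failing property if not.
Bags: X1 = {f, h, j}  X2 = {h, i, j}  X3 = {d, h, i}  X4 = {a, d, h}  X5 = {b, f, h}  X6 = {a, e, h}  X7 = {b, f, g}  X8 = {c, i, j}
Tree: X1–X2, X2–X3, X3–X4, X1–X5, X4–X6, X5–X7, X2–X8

Yes; width 2.

Vertex coverage: the bags together contain {a, b, c, d, e, f, g, h, i, j}, the full vertex set. Edge coverage: each edge of G has both endpoints in at least one bag. Running intersection: for every vertex, the bags containing it form a connected subtree. All three properties hold, so this is a valid tree decomposition of width max|bag| − 1 = 2, and hence tw(G) ≤ 2.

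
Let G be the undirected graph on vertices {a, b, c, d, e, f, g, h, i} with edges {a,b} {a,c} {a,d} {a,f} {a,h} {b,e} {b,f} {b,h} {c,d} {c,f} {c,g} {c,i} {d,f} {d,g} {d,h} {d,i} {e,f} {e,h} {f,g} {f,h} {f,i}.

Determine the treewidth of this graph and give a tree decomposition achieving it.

The largest bag has 4 vertices, giving width 3; this decomposition certifies tw(G) ≤ 3. For the lower bound, the 4 vertices {a, d, f, h} are pairwise adjacent, and any tree decomposition puts a clique entirely inside one bag — forcing width ≥ 3. Combining the bounds, tw(G) = 3.

Treewidth 3.
Bags: B1 = {a, c, d, f}  B2 = {c, d, f, i}  B3 = {a, d, f, h}  B4 = {a, b, f, h}  B5 = {b, e, f, h}  B6 = {c, d, f, g}
Tree: B1–B2, B1–B3, B3–B4, B4–B5, B2–B6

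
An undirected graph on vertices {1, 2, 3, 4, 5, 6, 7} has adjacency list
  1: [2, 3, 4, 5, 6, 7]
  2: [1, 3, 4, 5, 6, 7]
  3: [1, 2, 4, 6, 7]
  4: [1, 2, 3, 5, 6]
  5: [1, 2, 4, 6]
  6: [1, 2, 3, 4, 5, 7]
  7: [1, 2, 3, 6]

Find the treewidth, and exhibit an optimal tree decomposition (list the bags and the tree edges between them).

Treewidth 4.
One such decomposition:
Bags: B1 = {1, 2, 3, 4, 6}  B2 = {1, 2, 4, 5, 6}  B3 = {1, 2, 3, 6, 7}
Tree: B1–B2, B1–B3

Every bag has size at most 5, so the width is 5 − 1 = 4 and tw(G) ≤ 4. Conversely, {1, 2, 3, 4, 6} is a clique of size 5, and the vertices of any clique must share a bag in every tree decomposition; so some bag has ≥ 5 vertices and tw(G) ≥ 4. Therefore the treewidth is 4.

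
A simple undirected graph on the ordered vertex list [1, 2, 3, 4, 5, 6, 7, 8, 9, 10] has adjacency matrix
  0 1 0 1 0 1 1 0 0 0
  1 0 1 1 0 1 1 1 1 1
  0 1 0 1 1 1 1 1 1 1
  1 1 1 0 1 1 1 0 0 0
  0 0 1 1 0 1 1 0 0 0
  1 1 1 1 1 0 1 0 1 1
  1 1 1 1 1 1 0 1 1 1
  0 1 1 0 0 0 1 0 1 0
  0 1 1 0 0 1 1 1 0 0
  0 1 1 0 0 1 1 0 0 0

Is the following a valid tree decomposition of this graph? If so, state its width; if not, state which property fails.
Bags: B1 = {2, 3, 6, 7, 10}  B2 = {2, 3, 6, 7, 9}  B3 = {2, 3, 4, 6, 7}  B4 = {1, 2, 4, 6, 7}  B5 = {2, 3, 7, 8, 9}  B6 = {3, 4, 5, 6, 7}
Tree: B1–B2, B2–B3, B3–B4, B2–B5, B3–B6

Checking the three conditions: (i) the bags cover all of {1, 2, 3, 4, 5, 6, 7, 8, 9, 10}; (ii) for each edge, some bag contains both endpoints; (iii) the bags containing any fixed vertex form a subtree. All hold, so the decomposition is valid with width 5 − 1 = 4.

Yes; width 4.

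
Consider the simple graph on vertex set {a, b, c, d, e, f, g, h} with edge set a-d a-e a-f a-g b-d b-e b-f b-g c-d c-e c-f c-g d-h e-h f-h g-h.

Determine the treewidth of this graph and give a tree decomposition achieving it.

Each bag holds 5 vertices, so the decomposition has width 4, which upper-bounds the treewidth. For the lower bound: the 5 vertex sets {e,h}, {b,d}, {c,g}, {f}, {a} are disjoint, each induces a connected subgraph, and every pair is joined by at least one edge of G. Contracting each set to a single vertex therefore yields K_{5} as a minor, and since treewidth is minor-monotone, tw(G) ≥ tw(K_{5}) = 4. Hence tw(G) = 4 exactly.

Treewidth 4.
One optimal decomposition is:
Bags: B1 = {d, e, f, g, h}  B2 = {b, d, e, f, g}  B3 = {c, d, e, f, g}  B4 = {a, d, e, f, g}
Tree: B1–B2, B2–B3, B3–B4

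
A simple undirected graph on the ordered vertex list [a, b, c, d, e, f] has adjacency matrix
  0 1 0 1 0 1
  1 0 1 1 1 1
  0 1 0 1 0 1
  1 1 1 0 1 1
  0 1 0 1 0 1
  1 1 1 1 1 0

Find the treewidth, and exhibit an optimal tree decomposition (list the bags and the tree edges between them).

Treewidth 3.
One optimal decomposition is:
Bags: B1 = {b, c, d, f}  B2 = {b, d, e, f}  B3 = {a, b, d, f}
Tree: B1–B2, B2–B3

Every bag has size at most 4, so the width is 4 − 1 = 3 and tw(G) ≤ 3. On the other hand G contains the 4-clique {b, d, e, f}. A clique must lie in a single bag of any decomposition, so no decomposition can have width below 3. Combining the bounds, tw(G) = 3.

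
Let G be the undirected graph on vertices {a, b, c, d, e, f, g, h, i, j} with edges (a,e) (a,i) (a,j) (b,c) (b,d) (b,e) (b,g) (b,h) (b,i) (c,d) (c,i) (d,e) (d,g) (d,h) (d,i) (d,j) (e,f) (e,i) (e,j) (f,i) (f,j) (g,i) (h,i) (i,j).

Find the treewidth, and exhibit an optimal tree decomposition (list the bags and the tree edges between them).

Treewidth 3.
One optimal decomposition is:
Bags: B1 = {b, d, g, i}  B2 = {b, d, e, i}  B3 = {d, e, i, j}  B4 = {e, f, i, j}  B5 = {b, c, d, i}  B6 = {a, e, i, j}  B7 = {b, d, h, i}
Tree: B1–B2, B2–B3, B3–B4, B2–B5, B3–B6, B2–B7

Every bag has size at most 4, so the width is 4 − 1 = 3 and tw(G) ≤ 3. For the lower bound, the 4 vertices {d, e, i, j} are pairwise adjacent, and any tree decomposition puts a clique entirely inside one bag — forcing width ≥ 3. Combining the bounds, tw(G) = 3.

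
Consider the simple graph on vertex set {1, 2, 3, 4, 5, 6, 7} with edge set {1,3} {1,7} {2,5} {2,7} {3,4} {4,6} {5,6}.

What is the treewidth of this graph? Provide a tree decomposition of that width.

The largest bag has 3 vertices, giving width 2; this decomposition certifies tw(G) ≤ 2. The edges 6–5–2–7–1–3–4–6 form a cycle, so G is not a tree and its treewidth is at least 2. Therefore the treewidth is 2.

Treewidth 2.
One such decomposition:
Bags: B1 = {2, 5, 6}  B2 = {2, 6, 7}  B3 = {1, 6, 7}  B4 = {1, 3, 6}  B5 = {3, 4, 6}
Tree: B1–B2, B2–B3, B3–B4, B4–B5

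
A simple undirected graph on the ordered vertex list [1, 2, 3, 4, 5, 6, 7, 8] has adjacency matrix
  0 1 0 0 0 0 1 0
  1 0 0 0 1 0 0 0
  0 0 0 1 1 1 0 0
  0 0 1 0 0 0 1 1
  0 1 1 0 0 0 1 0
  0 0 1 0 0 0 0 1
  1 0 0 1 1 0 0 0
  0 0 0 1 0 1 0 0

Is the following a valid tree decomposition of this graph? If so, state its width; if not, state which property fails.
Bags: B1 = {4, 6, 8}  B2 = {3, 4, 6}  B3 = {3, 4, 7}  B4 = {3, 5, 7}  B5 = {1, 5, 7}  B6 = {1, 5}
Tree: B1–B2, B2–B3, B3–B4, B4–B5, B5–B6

A tree decomposition must satisfy three properties: every vertex lies in some bag; for every edge, both endpoints lie together in some bag; and for every vertex, the bags containing it form a connected subtree. Here vertex 2 appears in no bag, so the decomposition is invalid.

No — vertex 2 appears in no bag.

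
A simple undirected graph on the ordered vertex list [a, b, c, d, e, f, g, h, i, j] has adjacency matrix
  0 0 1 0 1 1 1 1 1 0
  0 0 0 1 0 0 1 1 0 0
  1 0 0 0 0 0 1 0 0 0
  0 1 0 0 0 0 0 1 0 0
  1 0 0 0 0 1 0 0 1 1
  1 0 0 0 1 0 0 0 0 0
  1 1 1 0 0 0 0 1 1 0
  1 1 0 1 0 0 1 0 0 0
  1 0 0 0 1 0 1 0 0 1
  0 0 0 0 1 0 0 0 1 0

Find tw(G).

2

A width-2 tree decomposition is:
Bags: B1 = {a, c, g}  B2 = {a, g, h}  B3 = {a, g, i}  B4 = {a, e, i}  B5 = {b, g, h}  B6 = {b, d, h}  B7 = {e, i, j}  B8 = {a, e, f}
Tree: B1–B2, B1–B3, B3–B4, B2–B5, B5–B6, B4–B7, B4–B8
The largest bag has 3 vertices, giving width 2; this decomposition certifies tw(G) ≤ 2. Conversely, {b, d, h} is a clique of size 3, and the vertices of any clique must share a bag in every tree decomposition; so some bag has ≥ 3 vertices and tw(G) ≥ 2. Therefore the treewidth is 2.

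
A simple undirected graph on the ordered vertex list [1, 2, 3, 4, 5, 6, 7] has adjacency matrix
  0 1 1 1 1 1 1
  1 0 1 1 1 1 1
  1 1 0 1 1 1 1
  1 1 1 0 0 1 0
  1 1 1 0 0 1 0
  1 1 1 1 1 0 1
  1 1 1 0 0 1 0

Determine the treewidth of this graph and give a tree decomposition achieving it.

Every bag has size at most 5, so the width is 5 − 1 = 4 and tw(G) ≤ 4. On the other hand G contains the 5-clique {1, 2, 3, 4, 6}. A clique must lie in a single bag of any decomposition, so no decomposition can have width below 4. Therefore the treewidth is 4.

Treewidth 4.
Bags: B1 = {1, 2, 3, 5, 6}  B2 = {1, 2, 3, 6, 7}  B3 = {1, 2, 3, 4, 6}
Tree: B1–B2, B2–B3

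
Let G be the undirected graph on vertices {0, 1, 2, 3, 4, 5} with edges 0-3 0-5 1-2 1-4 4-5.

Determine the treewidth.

1

A width-1 tree decomposition is:
Bags: B1 = {0, 3}  B2 = {0, 5}  B3 = {4, 5}  B4 = {1, 4}  B5 = {1, 2}
Tree: B1–B2, B2–B3, B3–B4, B4–B5
Every bag has size at most 2, so the width is 2 − 1 = 1 and tw(G) ≤ 1. Since G has at least one edge (e.g. 3–0), it is not an edgeless graph, so tw(G) ≥ 1. Therefore the treewidth is 1.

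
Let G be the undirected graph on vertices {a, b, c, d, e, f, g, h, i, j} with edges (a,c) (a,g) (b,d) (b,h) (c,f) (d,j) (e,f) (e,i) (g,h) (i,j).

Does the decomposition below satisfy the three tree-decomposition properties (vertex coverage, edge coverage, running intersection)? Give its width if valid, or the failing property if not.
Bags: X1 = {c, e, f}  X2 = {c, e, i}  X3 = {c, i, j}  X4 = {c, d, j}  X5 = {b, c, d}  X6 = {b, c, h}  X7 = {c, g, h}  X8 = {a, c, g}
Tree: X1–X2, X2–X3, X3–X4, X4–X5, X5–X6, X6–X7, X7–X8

Every vertex of G appears in some bag (union = {a, b, c, d, e, f, g, h, i, j}); every edge is covered by a bag; and for each vertex v the set of bags containing v is connected in the bag tree. The decomposition is therefore valid. The largest bag has 3 vertices, so the width is 2.

Yes; width 2.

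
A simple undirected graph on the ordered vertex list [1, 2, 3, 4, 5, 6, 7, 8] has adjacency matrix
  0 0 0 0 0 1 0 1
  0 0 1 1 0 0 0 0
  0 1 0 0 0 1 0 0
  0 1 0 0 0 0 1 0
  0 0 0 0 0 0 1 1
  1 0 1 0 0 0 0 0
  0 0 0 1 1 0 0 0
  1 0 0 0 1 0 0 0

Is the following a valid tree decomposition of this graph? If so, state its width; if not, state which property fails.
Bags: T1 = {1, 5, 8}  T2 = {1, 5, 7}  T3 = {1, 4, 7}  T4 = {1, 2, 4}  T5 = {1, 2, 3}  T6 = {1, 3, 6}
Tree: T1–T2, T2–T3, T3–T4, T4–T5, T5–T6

Vertex coverage: the bags together contain {1, 2, 3, 4, 5, 6, 7, 8}, the full vertex set. Edge coverage: each edge of G has both endpoints in at least one bag. Running intersection: for every vertex, the bags containing it form a connected subtree. All three properties hold, so this is a valid tree decomposition of width max|bag| − 1 = 2, and hence tw(G) ≤ 2.

Yes; width 2.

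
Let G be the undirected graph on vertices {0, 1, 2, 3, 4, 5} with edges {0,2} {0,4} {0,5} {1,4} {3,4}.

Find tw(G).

1

A width-1 tree decomposition is:
Bags: B1 = {0, 4}  B2 = {1, 4}  B3 = {3, 4}  B4 = {0, 5}  B5 = {0, 2}
Tree: B1–B2, B2–B3, B1–B4, B1–B5
The largest bag has 2 vertices, giving width 1; this decomposition certifies tw(G) ≤ 1. Any graph with an edge has treewidth ≥ 1, and G has the edge 0–4. Combining the bounds, tw(G) = 1.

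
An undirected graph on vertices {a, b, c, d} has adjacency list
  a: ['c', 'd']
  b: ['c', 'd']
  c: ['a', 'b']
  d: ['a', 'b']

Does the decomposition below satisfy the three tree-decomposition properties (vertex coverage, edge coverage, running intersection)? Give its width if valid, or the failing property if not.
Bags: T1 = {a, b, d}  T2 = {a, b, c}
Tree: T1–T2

Checking the three conditions: (i) the bags cover all of {a, b, c, d}; (ii) for each edge, some bag contains both endpoints; (iii) the bags containing any fixed vertex form a subtree. All hold, so the decomposition is valid with width 3 − 1 = 2.

Yes; width 2.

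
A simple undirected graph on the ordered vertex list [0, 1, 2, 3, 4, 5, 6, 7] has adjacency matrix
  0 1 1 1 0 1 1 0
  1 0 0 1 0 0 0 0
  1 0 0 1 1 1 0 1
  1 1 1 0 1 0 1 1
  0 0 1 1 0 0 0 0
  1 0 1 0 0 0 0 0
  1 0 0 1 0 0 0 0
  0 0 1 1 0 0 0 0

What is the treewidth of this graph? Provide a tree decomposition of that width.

Treewidth 2.
One such decomposition:
Bags: B1 = {0, 2, 3}  B2 = {0, 1, 3}  B3 = {2, 3, 7}  B4 = {0, 3, 6}  B5 = {2, 3, 4}  B6 = {0, 2, 5}
Tree: B1–B2, B1–B3, B2–B4, B3–B5, B1–B6

Each bag holds 3 vertices, so the decomposition has width 2, which upper-bounds the treewidth. Conversely, {0, 1, 3} is a clique of size 3, and the vertices of any clique must share a bag in every tree decomposition; so some bag has ≥ 3 vertices and tw(G) ≥ 2. Hence tw(G) = 2 exactly.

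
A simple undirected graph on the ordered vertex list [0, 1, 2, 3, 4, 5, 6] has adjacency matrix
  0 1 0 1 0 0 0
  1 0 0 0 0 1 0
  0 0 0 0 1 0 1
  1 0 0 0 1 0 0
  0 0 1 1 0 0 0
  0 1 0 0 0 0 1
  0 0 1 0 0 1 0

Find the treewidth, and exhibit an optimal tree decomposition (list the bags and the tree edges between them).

Every bag has size at most 3, so the width is 3 − 1 = 2 and tw(G) ≤ 2. For the lower bound, G contains the cycle 1–0–3–4–2–6–5–1, so G is not a forest; only forests have treewidth ≤ 1, hence tw(G) ≥ 2. Hence tw(G) = 2 exactly.

Treewidth 2.
One such decomposition:
Bags: B1 = {0, 1, 3}  B2 = {1, 3, 4}  B3 = {1, 2, 4}  B4 = {1, 2, 6}  B5 = {1, 5, 6}
Tree: B1–B2, B2–B3, B3–B4, B4–B5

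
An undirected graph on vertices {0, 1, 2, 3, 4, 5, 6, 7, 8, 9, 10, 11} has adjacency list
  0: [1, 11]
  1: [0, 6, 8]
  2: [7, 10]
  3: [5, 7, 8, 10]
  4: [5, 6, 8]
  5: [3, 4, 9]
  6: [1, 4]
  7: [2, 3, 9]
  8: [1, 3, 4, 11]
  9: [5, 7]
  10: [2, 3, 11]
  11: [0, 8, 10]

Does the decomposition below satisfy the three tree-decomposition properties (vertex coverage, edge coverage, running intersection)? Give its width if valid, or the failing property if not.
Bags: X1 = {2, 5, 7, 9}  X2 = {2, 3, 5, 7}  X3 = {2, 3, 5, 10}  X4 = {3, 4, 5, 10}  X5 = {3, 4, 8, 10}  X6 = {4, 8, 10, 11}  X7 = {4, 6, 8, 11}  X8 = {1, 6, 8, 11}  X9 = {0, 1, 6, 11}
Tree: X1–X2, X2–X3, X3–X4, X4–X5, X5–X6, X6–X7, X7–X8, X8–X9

Vertex coverage: the bags together contain {0, 1, 2, 3, 4, 5, 6, 7, 8, 9, 10, 11}, the full vertex set. Edge coverage: each edge of G has both endpoints in at least one bag. Running intersection: for every vertex, the bags containing it form a connected subtree. All three properties hold, so this is a valid tree decomposition of width max|bag| − 1 = 3, and hence tw(G) ≤ 3.

Yes; width 3.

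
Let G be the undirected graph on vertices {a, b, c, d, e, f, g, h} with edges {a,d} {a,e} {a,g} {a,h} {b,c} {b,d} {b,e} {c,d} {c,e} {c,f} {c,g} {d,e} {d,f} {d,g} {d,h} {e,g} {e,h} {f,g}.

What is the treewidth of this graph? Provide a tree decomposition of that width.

The largest bag has 4 vertices, giving width 3; this decomposition certifies tw(G) ≤ 3. Conversely, {c, d, e, g} is a clique of size 4, and the vertices of any clique must share a bag in every tree decomposition; so some bag has ≥ 4 vertices and tw(G) ≥ 3. Hence tw(G) = 3 exactly.

Treewidth 3.
Bags: B1 = {a, d, e, g}  B2 = {c, d, e, g}  B3 = {c, d, f, g}  B4 = {a, d, e, h}  B5 = {b, c, d, e}
Tree: B1–B2, B2–B3, B1–B4, B2–B5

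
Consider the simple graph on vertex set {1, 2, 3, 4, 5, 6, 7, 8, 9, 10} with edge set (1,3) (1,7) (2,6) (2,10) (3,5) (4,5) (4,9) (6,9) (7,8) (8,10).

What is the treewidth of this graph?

A width-2 tree decomposition is:
Bags: B1 = {4, 6, 9}  B2 = {4, 5, 6}  B3 = {3, 5, 6}  B4 = {1, 3, 6}  B5 = {1, 6, 7}  B6 = {6, 7, 8}  B7 = {6, 8, 10}  B8 = {2, 6, 10}
Tree: B1–B2, B2–B3, B3–B4, B4–B5, B5–B6, B6–B7, B7–B8
Each bag holds 3 vertices, so the decomposition has width 2, which upper-bounds the treewidth. The edges 6–9–4–5–3–1–7–8–10–2–6 form a cycle, so G is not a tree and its treewidth is at least 2. Therefore the treewidth is 2.

2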